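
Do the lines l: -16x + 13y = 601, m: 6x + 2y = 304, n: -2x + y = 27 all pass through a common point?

The three lines meet at one point iff the augmented coefficient matrix [aᵢ bᵢ cᵢ] has rank < 3, i.e. its determinant vanishes.
Here the determinant is 0.
It vanishes, so the lines are concurrent at (25, 77).

Yes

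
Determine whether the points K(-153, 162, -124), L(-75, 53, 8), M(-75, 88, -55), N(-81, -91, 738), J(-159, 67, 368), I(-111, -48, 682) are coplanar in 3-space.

The plane through K, L, M has normal n = KL × KM = (2247, 4914, 2730) and equation n·P = 113757.
Checking the remaining points: n·N = 1385559, n·J = 976605, n·I = 1376571.
Since n·N = 1385559 ≠ 113757, N is off the plane and the points are not all coplanar.

No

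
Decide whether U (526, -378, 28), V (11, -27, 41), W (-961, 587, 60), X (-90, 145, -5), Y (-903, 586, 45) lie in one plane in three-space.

The plane through U, V, W has normal n = UV × UW = (-1313, -2851, 24962) and equation n·P = 1085976.
Checking the remaining points: n·X = -420035, n·Y = 638243.
Since n·X = -420035 ≠ 1085976, X is off the plane and the points are not all coplanar.

No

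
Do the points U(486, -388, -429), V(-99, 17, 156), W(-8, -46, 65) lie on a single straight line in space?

Yes

UV = (-585, 405, 585), UW = (-494, 342, 494).
UV × UW = (0, 0, 0).
The cross product vanishes, so the three points are collinear.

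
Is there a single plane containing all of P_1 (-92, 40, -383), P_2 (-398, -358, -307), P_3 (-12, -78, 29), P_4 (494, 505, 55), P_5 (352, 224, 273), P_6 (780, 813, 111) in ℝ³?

The plane through P_1, P_2, P_3 has normal n = P_1P_2 × P_1P_3 = (-155008, 132152, 67948) and equation n·P = -6477268.
Checking the remaining points: n·P_4 = -6100052, n·P_5 = -6410964, n·P_6 = -5924436.
Since n·P_4 = -6100052 ≠ -6477268, P_4 is off the plane and the points are not all coplanar.

No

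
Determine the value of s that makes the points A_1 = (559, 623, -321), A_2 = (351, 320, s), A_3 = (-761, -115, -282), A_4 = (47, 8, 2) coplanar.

-140

Coplanarity ⇔ det[A_1A_2; A_1A_3; A_1A_4] = 0.
Expanding, this is linear in s: (433944)s + (60752160) = 0.
So s = -140.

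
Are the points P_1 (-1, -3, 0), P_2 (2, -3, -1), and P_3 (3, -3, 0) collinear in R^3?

P_1P_2 = (3, 0, -1), P_1P_3 = (4, 0, 0).
Comparing components 3 and 1: (-1)(4) − (3)(0) = -4 ≠ 0, so P_1P_2 and P_1P_3 are not parallel and the points are not collinear.

No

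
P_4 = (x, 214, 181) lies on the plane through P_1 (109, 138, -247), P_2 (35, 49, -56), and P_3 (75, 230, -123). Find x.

-31

A normal to the plane is n = P_1P_2 × P_1P_3 = (-28608, 2682, -9834).
P_4 lies in the plane iff n · P_1P_4 = 0.
This gives (-28608)x + (-886848) = 0, so x = -31.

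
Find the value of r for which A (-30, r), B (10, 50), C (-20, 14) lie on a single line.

The three points are collinear iff det[AB; AC] = 0.
This determinant is linear in r: (-30)r + (60) = 0, so r = 2.

2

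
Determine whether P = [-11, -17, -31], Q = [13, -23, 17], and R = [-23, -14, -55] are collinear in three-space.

PQ = (24, -6, 48), PR = (-12, 3, -24).
Each component of PR is -1/2 times the corresponding component of PQ, so PR = -1/2·PQ and the points are collinear.

Yes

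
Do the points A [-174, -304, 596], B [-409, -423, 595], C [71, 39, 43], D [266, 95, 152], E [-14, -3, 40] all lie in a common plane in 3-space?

The plane through A, B, C has normal n = AB × AC = (66150, -130200, -51450) and equation n·P = -2593500.
Checking the remaining points: n·D = -2593500, n·E = -2593500.
All equal -2593500, so all 5 points lie in one plane.

Yes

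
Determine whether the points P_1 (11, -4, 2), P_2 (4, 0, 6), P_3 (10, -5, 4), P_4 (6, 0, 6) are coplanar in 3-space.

No

A normal to the plane through P_1, P_2, P_3 is n = P_1P_2 × P_1P_3 = (12, 10, 11).
The plane has equation n·P = 114. For P_4: n·P_4 = 138.
138 ≠ 114, so P_4 is off the plane.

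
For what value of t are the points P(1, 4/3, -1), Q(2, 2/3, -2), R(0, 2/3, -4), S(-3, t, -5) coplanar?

4/3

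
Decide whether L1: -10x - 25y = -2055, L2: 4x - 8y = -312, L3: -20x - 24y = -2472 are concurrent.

Yes

Lines aᵢx + bᵢy = cᵢ with pairwise distinct directions are concurrent exactly when det[aᵢ bᵢ cᵢ] = 0.
Here the determinant is 0.
It vanishes, so the lines are concurrent at (48, 63).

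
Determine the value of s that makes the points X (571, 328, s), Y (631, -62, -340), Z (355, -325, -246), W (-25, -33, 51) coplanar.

Coplanarity ⇔ det[XY; XZ; XW] = 0.
Expanding, this is linear in s: (180532)s + (37009060) = 0.
So s = -205.

-205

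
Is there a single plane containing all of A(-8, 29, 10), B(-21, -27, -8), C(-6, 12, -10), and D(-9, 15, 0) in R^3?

A normal to the plane through A, B, C is n = AB × AC = (814, -296, 333).
The plane has equation n·P = -11766. For D: n·D = -11766.
Equal, so D lies in the plane and all four are coplanar.

Yes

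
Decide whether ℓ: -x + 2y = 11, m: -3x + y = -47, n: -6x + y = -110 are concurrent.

Yes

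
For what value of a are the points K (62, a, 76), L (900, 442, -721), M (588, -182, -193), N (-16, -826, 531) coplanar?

The points are coplanar iff KL · (KM × KN) = 0.
Expanding, this is linear in a: (93024)a + (5488416) = 0.
So a = -59.

-59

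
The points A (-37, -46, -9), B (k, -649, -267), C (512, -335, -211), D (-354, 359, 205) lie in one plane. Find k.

Coplanarity ⇔ det[AB; AC; AD] = 0.
Expanding, this is linear in k: (19964)k + (-758632) = 0.
So k = 38.

38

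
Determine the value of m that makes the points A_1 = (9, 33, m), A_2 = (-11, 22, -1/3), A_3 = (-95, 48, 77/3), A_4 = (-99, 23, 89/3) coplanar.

-25/3

The points are coplanar iff A_1A_2 · (A_1A_3 × A_1A_4) = 0.
Expanding, this is linear in m: (-2204)m + (-55100/3) = 0.
So m = -25/3.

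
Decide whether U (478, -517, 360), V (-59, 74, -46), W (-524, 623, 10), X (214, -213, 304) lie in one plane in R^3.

With U as base: UV = (-537, 591, -406), UW = (-1002, 1140, -350), UX = (-264, 304, -56).
UW × UX = (42560, 36288, -3648).
UV · (UW × UX) = 72576.
Since 72576 ≠ 0, the four points are not coplanar.

No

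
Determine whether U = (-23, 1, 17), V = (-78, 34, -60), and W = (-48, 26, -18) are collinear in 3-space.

No

UV = (-55, 33, -77), UW = (-25, 25, -35).
Comparing components 2 and 3: (33)(-35) − (-77)(25) = 770 ≠ 0, so UV and UW are not parallel and the points are not collinear.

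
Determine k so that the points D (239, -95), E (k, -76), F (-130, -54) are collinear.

The three points are collinear iff det[DE; DF] = 0.
This determinant is linear in k: (41)k + (-2788) = 0, so k = 68.

68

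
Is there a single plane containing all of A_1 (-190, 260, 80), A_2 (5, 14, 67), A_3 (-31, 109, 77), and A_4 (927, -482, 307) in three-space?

No

The four points are coplanar iff the 3×3 determinant with rows A_1A_2, A_1A_3, A_1A_4 is zero.
Rows: (195, -246, -13), (159, -151, -3), (1117, -742, 227).
Expanding along the first row: (195)(-36503) − (-246)(39444) + (-13)(50689) = 1926182.
Nonzero ⇒ not coplanar.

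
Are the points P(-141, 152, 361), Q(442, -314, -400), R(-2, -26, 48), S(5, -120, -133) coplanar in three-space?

No

A normal to the plane through P, Q, R is n = PQ × PR = (10400, 76700, -39000).
The plane has equation n·X = -3887000. For S: n·S = -3965000.
-3965000 ≠ -3887000, so S is off the plane.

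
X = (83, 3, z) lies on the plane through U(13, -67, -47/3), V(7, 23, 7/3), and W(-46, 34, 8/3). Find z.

1

The plane through U, V, W has equation −168x − 952y + 4704z = -12096.
Substituting X: (4704)z + (-16800) = -12096, so z = 1.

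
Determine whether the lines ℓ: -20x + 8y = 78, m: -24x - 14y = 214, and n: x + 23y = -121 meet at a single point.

Intersecting ℓ and m: solving the 2×2 system gives (x, y) = (-701/118, -301/59).
Substitute into n: (1)(-701/118) + (23)(-301/59) = -14547/118.
But n requires -121 ≠ -14547/118, so the three lines have no common point.

No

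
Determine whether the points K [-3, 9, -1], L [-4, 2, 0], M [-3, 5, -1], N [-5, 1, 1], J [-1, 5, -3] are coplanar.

Yes

The plane through K, L, M has normal n = KL × KM = (4, 0, 4) and equation n·P = -16.
Checking the remaining points: n·N = -16, n·J = -16.
All equal -16, so all 5 points lie in one plane.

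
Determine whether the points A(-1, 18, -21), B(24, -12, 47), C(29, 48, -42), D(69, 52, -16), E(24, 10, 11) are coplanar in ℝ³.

The plane through A, B, C has normal n = AB × AC = (-1410, 2565, 1650) and equation n·P = 12930.
Checking the remaining points: n·D = 9690, n·E = 9960.
Since n·D = 9690 ≠ 12930, D is off the plane and the points are not all coplanar.

No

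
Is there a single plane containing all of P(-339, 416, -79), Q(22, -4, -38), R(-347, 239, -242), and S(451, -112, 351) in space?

With P as base: PQ = (361, -420, 41), PR = (-8, -177, -163), PS = (790, -528, 430).
PR × PS = (-162174, -125330, 144054).
PQ · (PR × PS) = 0.
The scalar triple product vanishes, so the four points are coplanar.

Yes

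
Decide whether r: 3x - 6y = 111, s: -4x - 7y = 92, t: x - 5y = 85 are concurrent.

Intersecting r and s: solving the 2×2 system gives (x, y) = (5, -16).
Substitute into t: (1)(5) + (-5)(-16) = 85.
This equals 85, so (5, -16) lies on all three lines and they are concurrent.

Yes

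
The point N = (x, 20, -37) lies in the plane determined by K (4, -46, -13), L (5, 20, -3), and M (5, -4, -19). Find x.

6

A normal to the plane is n = KL × KM = (-816, 16, -24).
N lies in the plane iff n · KN = 0.
This gives (-816)x + (4896) = 0, so x = 6.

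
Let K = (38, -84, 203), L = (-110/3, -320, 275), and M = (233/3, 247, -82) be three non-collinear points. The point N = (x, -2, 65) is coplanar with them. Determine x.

24

The plane through K, L, M has equation 43428x − 18424y − (46060/3)z = 243460/3.
Substituting N: (43428)x + (-2883356/3) = 243460/3, so x = 24.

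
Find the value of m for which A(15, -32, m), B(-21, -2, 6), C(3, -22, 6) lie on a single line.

6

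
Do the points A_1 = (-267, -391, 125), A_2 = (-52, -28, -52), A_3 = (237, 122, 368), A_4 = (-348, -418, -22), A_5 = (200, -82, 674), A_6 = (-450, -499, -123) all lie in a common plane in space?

The plane through A_1, A_2, A_3 has normal n = A_1A_2 × A_1A_3 = (179010, -141453, -72657) and equation n·P = -1569672.
Checking the remaining points: n·A_4 = -1569672, n·A_5 = -1569672, n·A_6 = -1032642.
Since n·A_6 = -1032642 ≠ -1569672, A_6 is off the plane and the points are not all coplanar.

No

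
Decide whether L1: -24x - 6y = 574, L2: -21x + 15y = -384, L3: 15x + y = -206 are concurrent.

Intersecting L1 and L2: solving the 2×2 system gives (x, y) = (-1051/81, -3545/81).
Substitute into L3: (15)(-1051/81) + (1)(-3545/81) = -19310/81.
But L3 requires -206 ≠ -19310/81, so the three lines have no common point.

No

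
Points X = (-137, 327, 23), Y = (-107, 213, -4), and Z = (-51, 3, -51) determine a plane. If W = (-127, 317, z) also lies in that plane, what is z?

48

A normal to the plane is n = XY × XZ = (-312, -102, 84).
W lies in the plane iff n · XW = 0.
This gives (84)z + (-4032) = 0, so z = 48.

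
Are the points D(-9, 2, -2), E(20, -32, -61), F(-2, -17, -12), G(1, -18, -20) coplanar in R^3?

No

A normal to the plane through D, E, F is n = DE × DF = (-781, -123, -313).
The plane has equation n·P = 7409. For G: n·G = 7693.
7693 ≠ 7409, so G is off the plane.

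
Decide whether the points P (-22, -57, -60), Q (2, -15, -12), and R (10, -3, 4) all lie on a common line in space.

PQ = (24, 42, 48), PR = (32, 54, 64).
Comparing components 2 and 3: (42)(64) − (48)(54) = 96 ≠ 0, so PQ and PR are not parallel and the points are not collinear.

No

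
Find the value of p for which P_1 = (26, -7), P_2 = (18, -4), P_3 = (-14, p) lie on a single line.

The three points are collinear iff det[P_1P_2; P_1P_3] = 0.
This determinant is linear in p: (-8)p + (64) = 0, so p = 8.

8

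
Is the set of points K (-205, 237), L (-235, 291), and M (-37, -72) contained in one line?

No

KL = (-30, 54), KM = (168, -309).
If collinear, KM would be a scalar multiple of KL. But (-30)·(-309) ≠ (54)·(168) (difference 198), so they are not parallel; the points are not collinear.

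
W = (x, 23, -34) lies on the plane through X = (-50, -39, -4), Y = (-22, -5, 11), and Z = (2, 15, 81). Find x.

A normal to the plane is n = XY × XZ = (2080, -1600, -256).
W lies in the plane iff n · XW = 0.
This gives (2080)x + (12480) = 0, so x = -6.

-6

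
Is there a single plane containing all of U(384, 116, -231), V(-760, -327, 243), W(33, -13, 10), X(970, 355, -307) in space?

Yes

The four points are coplanar iff the 3×3 determinant with rows UV, UW, UX is zero.
Rows: (-1144, -443, 474), (-351, -129, 241), (586, 239, -76).
Expanding along the first row: (-1144)(-47795) − (-443)(-114550) + (474)(-8295) = 0.
Zero determinant ⇒ coplanar.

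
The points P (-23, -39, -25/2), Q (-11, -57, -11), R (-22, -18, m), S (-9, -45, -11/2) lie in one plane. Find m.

Coplanarity ⇔ det[PQ; PR; PS] = 0.
Expanding, this is linear in m: (-180)m + (-810) = 0.
So m = -9/2.

-9/2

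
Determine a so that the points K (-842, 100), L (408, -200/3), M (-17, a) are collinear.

The three points are collinear iff det[KL; KM] = 0.
This determinant is linear in a: (1250)a + (12500) = 0, so a = -10.

-10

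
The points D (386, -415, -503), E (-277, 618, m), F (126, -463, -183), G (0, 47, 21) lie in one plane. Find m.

419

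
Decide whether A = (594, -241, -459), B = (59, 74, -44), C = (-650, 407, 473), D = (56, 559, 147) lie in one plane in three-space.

Yes

A normal to the plane through A, B, C is n = AB × AC = (24660, -17640, 45180).
The plane has equation n·P = -1838340. For D: n·D = -1838340.
Equal, so D lies in the plane and all four are coplanar.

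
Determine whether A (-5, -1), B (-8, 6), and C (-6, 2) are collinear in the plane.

AB = (-3, 7), AC = (-1, 3).
Twice the signed area of △ABC is (-3)(3) − (7)(-1) = -2.
The area is nonzero, so the three points are not collinear.

No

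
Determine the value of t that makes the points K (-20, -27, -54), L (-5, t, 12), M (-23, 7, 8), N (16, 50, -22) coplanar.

38

The points are coplanar iff KL · (KM × KN) = 0.
Expanding, this is linear in t: (2328)t + (-88464) = 0.
So t = 38.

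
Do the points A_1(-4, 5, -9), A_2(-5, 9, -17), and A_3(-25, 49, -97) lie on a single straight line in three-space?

No

A_1A_2 = (-1, 4, -8), A_1A_3 = (-21, 44, -88).
Comparing components 3 and 1: (-8)(-21) − (-1)(-88) = 80 ≠ 0, so A_1A_2 and A_1A_3 are not parallel and the points are not collinear.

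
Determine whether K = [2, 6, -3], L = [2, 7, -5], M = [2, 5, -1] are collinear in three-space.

Yes

KL = (0, 1, -2), KM = (0, -1, 2).
KL × KM = (0, 0, 0).
The cross product vanishes, so the three points are collinear.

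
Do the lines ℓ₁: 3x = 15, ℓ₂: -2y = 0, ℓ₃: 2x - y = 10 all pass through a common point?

Yes

The three lines meet at one point iff the augmented coefficient matrix [aᵢ bᵢ cᵢ] has rank < 3, i.e. its determinant vanishes.
Here the determinant is 0.
It vanishes, so the lines are concurrent at (5, 0).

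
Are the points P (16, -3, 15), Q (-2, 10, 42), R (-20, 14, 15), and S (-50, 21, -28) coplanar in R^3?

Yes

With P as base: PQ = (-18, 13, 27), PR = (-36, 17, 0), PS = (-66, 24, -43).
PR × PS = (-731, -1548, 258).
PQ · (PR × PS) = 0.
The scalar triple product vanishes, so the four points are coplanar.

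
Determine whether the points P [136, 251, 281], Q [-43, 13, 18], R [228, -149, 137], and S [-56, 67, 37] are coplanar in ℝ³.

Yes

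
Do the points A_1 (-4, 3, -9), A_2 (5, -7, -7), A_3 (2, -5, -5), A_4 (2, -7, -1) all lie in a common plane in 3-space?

A normal to the plane through A_1, A_2, A_3 is n = A_1A_2 × A_1A_3 = (-24, -24, -12).
The plane has equation n·P = 132. For A_4: n·A_4 = 132.
Equal, so A_4 lies in the plane and all four are coplanar.

Yes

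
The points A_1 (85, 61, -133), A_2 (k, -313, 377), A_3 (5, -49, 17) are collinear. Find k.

-187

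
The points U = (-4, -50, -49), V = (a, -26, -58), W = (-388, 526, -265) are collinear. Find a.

Collinearity requires UV × UW = 0; each component is linear in a.
The y-component gives (216)a + (4320) = 0, so a = -20.
The remaining components then also vanish.

-20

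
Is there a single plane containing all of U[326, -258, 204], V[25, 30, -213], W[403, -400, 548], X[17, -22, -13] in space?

The four points are coplanar iff the 3×3 determinant with rows UV, UW, UX is zero.
Rows: (-301, 288, -417), (77, -142, 344), (-309, 236, -217).
Expanding along the first row: (-301)(-50370) − (288)(89587) + (-417)(-25706) = 79716.
Nonzero ⇒ not coplanar.

No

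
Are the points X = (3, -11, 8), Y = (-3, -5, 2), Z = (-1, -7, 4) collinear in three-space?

Yes

XY = (-6, 6, -6), XZ = (-4, 4, -4).
XY × XZ = (0, 0, 0).
The cross product vanishes, so the three points are collinear.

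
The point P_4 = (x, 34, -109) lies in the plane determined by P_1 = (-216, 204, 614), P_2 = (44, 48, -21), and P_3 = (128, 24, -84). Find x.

28

A normal to the plane is n = P_1P_2 × P_1P_3 = (-5412, -36960, 6864).
P_4 lies in the plane iff n · P_1P_4 = 0.
This gives (-5412)x + (151536) = 0, so x = 28.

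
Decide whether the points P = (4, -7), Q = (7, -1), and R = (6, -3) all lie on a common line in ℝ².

PQ = (3, 6), PR = (2, 4).
Checking proportionality: PR = 2/3·PQ, so the vectors are parallel and the points are collinear.

Yes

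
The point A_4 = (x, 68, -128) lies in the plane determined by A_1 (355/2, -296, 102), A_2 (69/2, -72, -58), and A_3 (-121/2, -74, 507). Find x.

The plane through A_1, A_2, A_3 has equation 126240x + 95995y + 21566z = -3807188.
Substituting A_4: (126240)x + (3767212) = -3807188, so x = -60.

-60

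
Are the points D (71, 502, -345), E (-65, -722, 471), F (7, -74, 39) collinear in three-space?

DE = (-136, -1224, 816), DF = (-64, -576, 384).
DE × DF = (0, 0, 0).
The cross product vanishes, so the three points are collinear.

Yes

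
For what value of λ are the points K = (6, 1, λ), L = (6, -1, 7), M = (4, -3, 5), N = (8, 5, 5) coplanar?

5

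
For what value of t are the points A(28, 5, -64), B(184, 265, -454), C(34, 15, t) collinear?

-79

Direction AB = (156, 260, -390). From the x-coordinate of C, the parameter along the line is τ = (34 − 28)/156 = 1/26.
Then t = (-64) + 1/26·(-390) = -79.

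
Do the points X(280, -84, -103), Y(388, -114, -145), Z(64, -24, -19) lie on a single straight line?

Yes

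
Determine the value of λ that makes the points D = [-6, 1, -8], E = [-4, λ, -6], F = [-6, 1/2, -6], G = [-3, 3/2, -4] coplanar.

Coplanarity ⇔ det[DE; DF; DG] = 0.
Expanding, this is linear in λ: (6)λ + (-9) = 0.
So λ = 3/2.

3/2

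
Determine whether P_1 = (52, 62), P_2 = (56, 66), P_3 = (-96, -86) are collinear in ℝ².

P_1P_2 = (4, 4), P_1P_3 = (-148, -148).
det[P_1P_2; P_1P_3] = (4)(-148) − (4)(-148) = 0.
The determinant is zero, so the points are collinear.

Yes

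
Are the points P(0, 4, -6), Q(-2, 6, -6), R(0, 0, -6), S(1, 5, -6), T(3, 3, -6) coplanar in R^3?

Yes

The plane through P, Q, R has normal n = PQ × PR = (0, 0, 8) and equation n·X = -48.
Checking the remaining points: n·S = -48, n·T = -48.
All equal -48, so all 5 points lie in one plane.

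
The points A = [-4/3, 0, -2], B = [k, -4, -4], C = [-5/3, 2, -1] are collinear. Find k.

Collinearity requires AB × AC = 0; each component is linear in k.
The y-component gives (-1)k + (-2/3) = 0, so k = -2/3.
The remaining components then also vanish.

-2/3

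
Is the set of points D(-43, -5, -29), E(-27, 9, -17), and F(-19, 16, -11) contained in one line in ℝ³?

DE = (16, 14, 12), DF = (24, 21, 18).
DE × DF = (0, 0, 0).
The cross product vanishes, so the three points are collinear.

Yes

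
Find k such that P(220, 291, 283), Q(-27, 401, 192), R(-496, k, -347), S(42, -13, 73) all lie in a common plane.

The points are coplanar iff PQ · (PR × PS) = 0.
Expanding, this is linear in k: (35672)k + (12913264) = 0.
So k = -362.

-362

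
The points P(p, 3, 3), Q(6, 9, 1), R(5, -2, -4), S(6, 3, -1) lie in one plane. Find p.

9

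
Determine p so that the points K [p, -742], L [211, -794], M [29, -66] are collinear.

Collinearity: (K − L) must be parallel to (M − L) = (-182, 728).
Cross-multiplying the components: (p − 211)·(728) = (52)·(-182).
Solving gives p = 198.

198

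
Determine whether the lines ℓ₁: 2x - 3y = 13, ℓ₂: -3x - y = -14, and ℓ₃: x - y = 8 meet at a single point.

No

Lines aᵢx + bᵢy = cᵢ with pairwise distinct directions are concurrent exactly when det[aᵢ bᵢ cᵢ] = 0.
Here the determinant is -22.
Nonzero, so no common point exists.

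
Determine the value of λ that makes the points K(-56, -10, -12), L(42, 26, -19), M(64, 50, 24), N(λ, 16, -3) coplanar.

2

The points are coplanar iff KL · (KM × KN) = 0.
Expanding, this is linear in λ: (1716)λ + (-3432) = 0.
So λ = 2.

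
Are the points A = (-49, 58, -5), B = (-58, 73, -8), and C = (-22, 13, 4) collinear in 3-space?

Yes

AB = (-9, 15, -3), AC = (27, -45, 9).
Each component of AC is -3 times the corresponding component of AB, so AC = -3·AB and the points are collinear.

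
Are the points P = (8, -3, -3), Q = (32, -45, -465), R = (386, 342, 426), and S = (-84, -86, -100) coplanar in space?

Yes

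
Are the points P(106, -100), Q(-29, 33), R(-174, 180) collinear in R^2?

No

PQ = (-135, 133), PR = (-280, 280).
det[PQ; PR] = (-135)(280) − (133)(-280) = -560.
The determinant is nonzero, so they are not collinear.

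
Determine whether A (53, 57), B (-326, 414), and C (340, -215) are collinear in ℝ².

No

AB = (-379, 357), AC = (287, -272).
det[AB; AC] = (-379)(-272) − (357)(287) = 629.
The determinant is nonzero, so they are not collinear.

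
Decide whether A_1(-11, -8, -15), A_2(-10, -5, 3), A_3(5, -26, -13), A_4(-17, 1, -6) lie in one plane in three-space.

With A_1 as base: A_1A_2 = (1, 3, 18), A_1A_3 = (16, -18, 2), A_1A_4 = (-6, 9, 9).
A_1A_3 × A_1A_4 = (-180, -156, 36).
A_1A_2 · (A_1A_3 × A_1A_4) = 0.
The scalar triple product vanishes, so the four points are coplanar.

Yes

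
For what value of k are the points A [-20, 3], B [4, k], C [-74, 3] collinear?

3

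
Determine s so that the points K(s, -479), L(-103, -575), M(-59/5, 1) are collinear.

Collinearity: (K − L) must be parallel to (M − L) = (456/5, 576).
Cross-multiplying the components: (s − (-103))·(576) = (96)·(456/5).
Solving gives s = -439/5.

-439/5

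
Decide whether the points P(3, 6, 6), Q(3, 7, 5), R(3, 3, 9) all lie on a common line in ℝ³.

Yes

PQ = (0, 1, -1), PR = (0, -3, 3).
Each component of PR is -3 times the corresponding component of PQ, so PR = -3·PQ and the points are collinear.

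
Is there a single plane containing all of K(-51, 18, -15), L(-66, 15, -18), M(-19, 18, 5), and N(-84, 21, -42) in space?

With K as base: KL = (-15, -3, -3), KM = (32, 0, 20), KN = (-33, 3, -27).
KM × KN = (-60, 204, 96).
KL · (KM × KN) = 0.
The scalar triple product vanishes, so the four points are coplanar.

Yes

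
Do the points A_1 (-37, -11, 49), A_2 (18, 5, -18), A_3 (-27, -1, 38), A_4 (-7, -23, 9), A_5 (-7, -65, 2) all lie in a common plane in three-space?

Yes

The plane through A_1, A_2, A_3 has normal n = A_1A_2 × A_1A_3 = (494, -65, 390) and equation n·P = 1547.
Checking the remaining points: n·A_4 = 1547, n·A_5 = 1547.
All equal 1547, so all 5 points lie in one plane.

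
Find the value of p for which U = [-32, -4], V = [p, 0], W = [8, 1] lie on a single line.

The three points are collinear iff det[UV; UW] = 0.
This determinant is linear in p: (5)p + (0) = 0, so p = 0.

0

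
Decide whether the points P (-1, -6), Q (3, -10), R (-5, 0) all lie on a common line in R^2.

No

PQ = (4, -4), PR = (-4, 6).
Twice the signed area of △PQR is (4)(6) − (-4)(-4) = 8.
The area is nonzero, so the three points are not collinear.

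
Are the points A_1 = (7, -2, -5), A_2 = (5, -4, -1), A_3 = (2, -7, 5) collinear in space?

A_1A_2 = (-2, -2, 4), A_1A_3 = (-5, -5, 10).
A_1A_2 × A_1A_3 = (0, 0, 0).
The cross product vanishes, so the three points are collinear.

Yes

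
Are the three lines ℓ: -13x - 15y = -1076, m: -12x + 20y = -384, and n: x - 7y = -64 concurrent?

Intersecting ℓ and m: solving the 2×2 system gives (x, y) = (62, 18).
Substitute into n: (1)(62) + (-7)(18) = -64.
This equals -64, so (62, 18) lies on all three lines and they are concurrent.

Yes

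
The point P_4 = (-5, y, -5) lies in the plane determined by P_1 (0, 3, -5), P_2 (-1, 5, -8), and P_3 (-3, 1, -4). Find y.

1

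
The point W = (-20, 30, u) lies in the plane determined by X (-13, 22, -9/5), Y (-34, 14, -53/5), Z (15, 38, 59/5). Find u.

-1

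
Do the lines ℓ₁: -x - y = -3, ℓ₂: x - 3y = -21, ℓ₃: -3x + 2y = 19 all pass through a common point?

The three lines meet at one point iff the augmented coefficient matrix [aᵢ bᵢ cᵢ] has rank < 3, i.e. its determinant vanishes.
Here the determinant is -8.
Nonzero, so no common point exists.

No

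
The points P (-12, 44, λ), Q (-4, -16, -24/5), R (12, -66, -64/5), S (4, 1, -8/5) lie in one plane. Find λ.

26/5

Coplanarity ⇔ det[PQ; PR; PS] = 0.
Expanding, this is linear in λ: (-672)λ + (17472/5) = 0.
So λ = 26/5.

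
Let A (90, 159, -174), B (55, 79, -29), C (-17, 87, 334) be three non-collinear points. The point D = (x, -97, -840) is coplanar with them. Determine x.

204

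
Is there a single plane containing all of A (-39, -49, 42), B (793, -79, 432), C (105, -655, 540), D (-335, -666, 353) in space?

Yes

A normal to the plane through A, B, C is n = AB × AC = (221400, -358176, -499872).
The plane has equation n·P = -12078600. For D: n·D = -12078600.
Equal, so D lies in the plane and all four are coplanar.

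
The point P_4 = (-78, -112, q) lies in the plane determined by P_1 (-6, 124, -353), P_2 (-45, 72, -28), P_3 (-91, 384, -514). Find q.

A normal to the plane is n = P_1P_2 × P_1P_3 = (-76128, -33904, -14560).
P_4 lies in the plane iff n · P_1P_4 = 0.
This gives (-14560)q + (8342880) = 0, so q = 573.

573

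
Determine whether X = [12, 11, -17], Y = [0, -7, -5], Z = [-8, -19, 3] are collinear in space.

Yes

XY = (-12, -18, 12), XZ = (-20, -30, 20).
Each component of XZ is 5/3 times the corresponding component of XY, so XZ = 5/3·XY and the points are collinear.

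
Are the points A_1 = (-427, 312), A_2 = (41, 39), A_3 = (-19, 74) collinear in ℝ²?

Yes

A_1A_2 = (468, -273), A_1A_3 = (408, -238).
Checking proportionality: A_1A_3 = 34/39·A_1A_2, so the vectors are parallel and the points are collinear.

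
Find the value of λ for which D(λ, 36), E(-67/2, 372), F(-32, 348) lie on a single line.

The three points are collinear iff det[DE; DF] = 0.
This determinant is linear in λ: (24)λ + (300) = 0, so λ = -25/2.

-25/2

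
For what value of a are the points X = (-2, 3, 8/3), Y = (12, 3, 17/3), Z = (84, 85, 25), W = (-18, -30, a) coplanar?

Coplanarity ⇔ det[XY; XZ; XW] = 0.
Expanding, this is linear in a: (1148)a + (8036/3) = 0.
So a = -7/3.

-7/3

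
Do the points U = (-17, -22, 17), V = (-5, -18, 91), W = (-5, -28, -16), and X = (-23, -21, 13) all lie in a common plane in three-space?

No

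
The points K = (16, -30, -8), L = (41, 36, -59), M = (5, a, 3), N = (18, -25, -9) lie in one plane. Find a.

-58

Coplanarity ⇔ det[KL; KM; KN] = 0.
Expanding, this is linear in a: (77)a + (4466) = 0.
So a = -58.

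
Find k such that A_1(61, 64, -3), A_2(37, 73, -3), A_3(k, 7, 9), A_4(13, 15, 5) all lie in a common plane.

-55

Normal to plane A_1A_2A_4: n = (72, 192, 1608); plane equation n·P = 11856.
Requiring n·A_3 = 11856: (72)k + (15816) = 11856.
So k = -55.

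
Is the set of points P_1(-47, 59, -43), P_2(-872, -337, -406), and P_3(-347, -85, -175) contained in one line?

Yes

P_1P_2 = (-825, -396, -363), P_1P_3 = (-300, -144, -132).
P_1P_2 × P_1P_3 = (0, 0, 0).
The cross product vanishes, so the three points are collinear.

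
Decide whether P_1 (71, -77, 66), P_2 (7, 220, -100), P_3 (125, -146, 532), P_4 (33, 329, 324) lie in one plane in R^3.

A normal to the plane through P_1, P_2, P_3 is n = P_1P_2 × P_1P_3 = (126948, 20860, -11622).
The plane has equation n·P = 6640036. For P_4: n·P_4 = 7286696.
7286696 ≠ 6640036, so P_4 is off the plane.

No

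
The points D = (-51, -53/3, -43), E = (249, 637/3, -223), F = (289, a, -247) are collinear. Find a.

243

Collinearity requires DE × DF = 0; each component is linear in a.
The x-component gives (180)a + (-43740) = 0, so a = 243.
The remaining components then also vanish.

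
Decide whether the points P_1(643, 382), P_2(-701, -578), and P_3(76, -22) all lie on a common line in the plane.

No

P_1P_2 = (-1344, -960), P_1P_3 = (-567, -404).
If collinear, P_1P_3 would be a scalar multiple of P_1P_2. But (-1344)·(-404) ≠ (-960)·(-567) (difference -1344), so they are not parallel; the points are not collinear.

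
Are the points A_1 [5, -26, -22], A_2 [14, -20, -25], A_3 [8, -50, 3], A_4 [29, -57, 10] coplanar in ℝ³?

No

With A_1 as base: A_1A_2 = (9, 6, -3), A_1A_3 = (3, -24, 25), A_1A_4 = (24, -31, 32).
A_1A_3 × A_1A_4 = (7, 504, 483).
A_1A_2 · (A_1A_3 × A_1A_4) = 1638.
Since 1638 ≠ 0, the four points are not coplanar.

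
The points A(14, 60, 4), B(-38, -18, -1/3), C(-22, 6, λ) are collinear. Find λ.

Collinearity requires AB × AC = 0; each component is linear in λ.
The x-component gives (-78)λ + (78) = 0, so λ = 1.
The remaining components then also vanish.

1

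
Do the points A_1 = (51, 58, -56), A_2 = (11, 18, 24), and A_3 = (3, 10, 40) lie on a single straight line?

Yes

A_1A_2 = (-40, -40, 80), A_1A_3 = (-48, -48, 96).
Each component of A_1A_3 is 6/5 times the corresponding component of A_1A_2, so A_1A_3 = 6/5·A_1A_2 and the points are collinear.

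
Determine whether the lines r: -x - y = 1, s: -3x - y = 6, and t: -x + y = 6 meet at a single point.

No

The three lines meet at one point iff the augmented coefficient matrix [aᵢ bᵢ cᵢ] has rank < 3, i.e. its determinant vanishes.
Here the determinant is -4.
Nonzero, so no common point exists.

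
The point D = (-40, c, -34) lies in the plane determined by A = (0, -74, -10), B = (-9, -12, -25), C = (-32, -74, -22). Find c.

The plane through A, B, C has equation −744x + 372y + 1984z = -47368.
Substituting D: (372)c + (-37696) = -47368, so c = -26.

-26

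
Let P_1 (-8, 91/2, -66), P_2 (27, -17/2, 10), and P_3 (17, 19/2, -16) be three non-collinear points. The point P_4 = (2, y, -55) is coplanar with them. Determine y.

The plane through P_1, P_2, P_3 has equation 36x + 150y + 90z = 597.
Substituting P_4: (150)y + (-4878) = 597, so y = 73/2.

73/2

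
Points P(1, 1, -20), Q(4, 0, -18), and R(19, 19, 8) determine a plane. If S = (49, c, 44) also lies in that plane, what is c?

A normal to the plane is n = PQ × PR = (-64, -48, 72).
S lies in the plane iff n · PS = 0.
This gives (-48)c + (1584) = 0, so c = 33.

33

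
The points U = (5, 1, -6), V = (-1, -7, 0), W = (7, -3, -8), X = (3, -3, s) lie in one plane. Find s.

-4

Coplanarity ⇔ det[UV; UW; UX] = 0.
Expanding, this is linear in s: (40)s + (160) = 0.
So s = -4.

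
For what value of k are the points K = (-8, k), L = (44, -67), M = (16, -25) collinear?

The three points are collinear iff det[KL; KM] = 0.
This determinant is linear in k: (-28)k + (308) = 0, so k = 11.

11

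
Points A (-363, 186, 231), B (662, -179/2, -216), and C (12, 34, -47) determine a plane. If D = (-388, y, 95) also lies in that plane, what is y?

127

A normal to the plane is n = AB × AC = (8645, 117325, -104975/2).
D lies in the plane iff n · AD = 0.
This gives (117325)y + (-14900275) = 0, so y = 127.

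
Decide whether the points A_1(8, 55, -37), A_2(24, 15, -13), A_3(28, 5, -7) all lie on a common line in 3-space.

Yes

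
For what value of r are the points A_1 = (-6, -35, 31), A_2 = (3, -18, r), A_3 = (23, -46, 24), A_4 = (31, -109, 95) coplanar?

4

Normal to plane A_1A_3A_4: n = (-1222, -2115, -1739); plane equation n·P = 27448.
Requiring n·A_2 = 27448: (-1739)r + (34404) = 27448.
So r = 4.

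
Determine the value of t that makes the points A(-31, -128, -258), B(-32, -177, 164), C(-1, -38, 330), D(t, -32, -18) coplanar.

-7

Coplanarity ⇔ det[AB; AC; AD] = 0.
Expanding, this is linear in t: (-66792)t + (-467544) = 0.
So t = -7.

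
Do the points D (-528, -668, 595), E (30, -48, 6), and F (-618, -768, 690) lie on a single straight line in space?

DE = (558, 620, -589), DF = (-90, -100, 95).
DE × DF = (0, 0, 0).
The cross product vanishes, so the three points are collinear.

Yes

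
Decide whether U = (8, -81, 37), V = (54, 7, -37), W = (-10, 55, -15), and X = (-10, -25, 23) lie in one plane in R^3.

Yes

The four points are coplanar iff the 3×3 determinant with rows UV, UW, UX is zero.
Rows: (46, 88, -74), (-18, 136, -52), (-18, 56, -14).
Expanding along the first row: (46)(1008) − (88)(-684) + (-74)(1440) = 0.
Zero determinant ⇒ coplanar.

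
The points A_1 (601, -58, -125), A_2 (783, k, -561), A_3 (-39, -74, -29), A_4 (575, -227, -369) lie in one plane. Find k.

The points are coplanar iff A_1A_2 · (A_1A_3 × A_1A_4) = 0.
Expanding, this is linear in k: (-158656)k + (-52515136) = 0.
So k = -331.

-331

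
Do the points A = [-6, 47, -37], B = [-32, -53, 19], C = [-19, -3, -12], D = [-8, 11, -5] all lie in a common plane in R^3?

No

With A as base: AB = (-26, -100, 56), AC = (-13, -50, 25), AD = (-2, -36, 32).
AC × AD = (-700, 366, 368).
AB · (AC × AD) = 2208.
Since 2208 ≠ 0, the four points are not coplanar.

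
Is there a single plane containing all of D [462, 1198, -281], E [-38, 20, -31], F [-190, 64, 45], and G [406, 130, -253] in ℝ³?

Yes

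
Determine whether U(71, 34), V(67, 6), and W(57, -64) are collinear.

Yes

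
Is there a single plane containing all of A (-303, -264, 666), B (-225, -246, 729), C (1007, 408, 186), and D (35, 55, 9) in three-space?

With A as base: AB = (78, 18, 63), AC = (1310, 672, -480), AD = (338, 319, -657).
AC × AD = (-288384, 698430, 190754).
AB · (AC × AD) = 2095290.
Since 2095290 ≠ 0, the four points are not coplanar.

No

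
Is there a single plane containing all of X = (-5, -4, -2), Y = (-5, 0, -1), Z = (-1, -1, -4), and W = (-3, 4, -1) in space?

No

A normal to the plane through X, Y, Z is n = XY × XZ = (-11, 4, -16).
The plane has equation n·P = 71. For W: n·W = 65.
65 ≠ 71, so W is off the plane.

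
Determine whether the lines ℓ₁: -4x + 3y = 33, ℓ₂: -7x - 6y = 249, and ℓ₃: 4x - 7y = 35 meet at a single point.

Yes

Intersecting ℓ₁ and ℓ₂: solving the 2×2 system gives (x, y) = (-21, -17).
Substitute into ℓ₃: (4)(-21) + (-7)(-17) = 35.
This equals 35, so (-21, -17) lies on all three lines and they are concurrent.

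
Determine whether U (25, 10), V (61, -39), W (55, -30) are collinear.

UV = (36, -49), UW = (30, -40).
If collinear, UW would be a scalar multiple of UV. But (36)·(-40) ≠ (-49)·(30) (difference 30), so they are not parallel; the points are not collinear.

No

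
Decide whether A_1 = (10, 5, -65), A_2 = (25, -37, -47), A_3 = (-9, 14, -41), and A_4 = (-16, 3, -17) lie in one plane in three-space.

With A_1 as base: A_1A_2 = (15, -42, 18), A_1A_3 = (-19, 9, 24), A_1A_4 = (-26, -2, 48).
A_1A_3 × A_1A_4 = (480, 288, 272).
A_1A_2 · (A_1A_3 × A_1A_4) = 0.
The scalar triple product vanishes, so the four points are coplanar.

Yes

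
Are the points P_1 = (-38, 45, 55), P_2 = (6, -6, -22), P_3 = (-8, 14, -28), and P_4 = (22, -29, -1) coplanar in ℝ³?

No

The four points are coplanar iff the 3×3 determinant with rows P_1P_2, P_1P_3, P_1P_4 is zero.
Rows: (44, -51, -77), (30, -31, -83), (60, -74, -56).
Expanding along the first row: (44)(-4406) − (-51)(3300) + (-77)(-360) = 2156.
Nonzero ⇒ not coplanar.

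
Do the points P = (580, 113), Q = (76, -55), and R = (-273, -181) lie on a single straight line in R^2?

No

PQ = (-504, -168), PR = (-853, -294).
Twice the signed area of △PQR is (-504)(-294) − (-168)(-853) = 4872.
The area is nonzero, so the three points are not collinear.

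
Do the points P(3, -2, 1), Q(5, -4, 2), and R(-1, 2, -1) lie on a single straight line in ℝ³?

Yes

PQ = (2, -2, 1), PR = (-4, 4, -2).
Each component of PR is -2 times the corresponding component of PQ, so PR = -2·PQ and the points are collinear.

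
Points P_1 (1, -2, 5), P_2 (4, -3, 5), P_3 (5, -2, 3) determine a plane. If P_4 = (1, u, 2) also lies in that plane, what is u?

0

The plane through P_1, P_2, P_3 has equation 2x + 6y + 4z = 10.
Substituting P_4: (6)u + (10) = 10, so u = 0.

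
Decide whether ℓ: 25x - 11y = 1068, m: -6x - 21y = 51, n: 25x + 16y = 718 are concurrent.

No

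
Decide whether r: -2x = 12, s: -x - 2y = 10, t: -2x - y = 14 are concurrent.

Yes

Intersecting r and s: solving the 2×2 system gives (x, y) = (-6, -2).
Substitute into t: (-2)(-6) + (-1)(-2) = 14.
This equals 14, so (-6, -2) lies on all three lines and they are concurrent.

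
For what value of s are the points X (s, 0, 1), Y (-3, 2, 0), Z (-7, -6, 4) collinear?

Direction YZ = (-4, -8, 4). From the y-coordinate of X, the parameter along the line is τ = (0 − 2)/(-8) = 1/4.
Then s = (-3) + 1/4·(-4) = -4.

-4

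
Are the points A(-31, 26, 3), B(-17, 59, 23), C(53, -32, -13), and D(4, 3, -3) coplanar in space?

No

A normal to the plane through A, B, C is n = AB × AC = (632, 1904, -3584).
The plane has equation n·P = 19160. For D: n·D = 18992.
18992 ≠ 19160, so D is off the plane.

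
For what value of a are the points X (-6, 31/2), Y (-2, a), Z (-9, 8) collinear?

51/2

The three points are collinear iff det[XY; XZ] = 0.
This determinant is linear in a: (3)a + (-153/2) = 0, so a = 51/2.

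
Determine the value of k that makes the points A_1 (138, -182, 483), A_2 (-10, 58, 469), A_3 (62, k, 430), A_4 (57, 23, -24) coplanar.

-52

Normal to plane A_1A_2A_4: n = (-118810, -73902, -10900); plane equation n·P = -8210316.
Requiring n·A_3 = -8210316: (-73902)k + (-12053220) = -8210316.
So k = -52.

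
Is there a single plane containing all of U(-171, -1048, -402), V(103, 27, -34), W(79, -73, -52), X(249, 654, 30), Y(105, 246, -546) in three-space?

Yes

The plane through U, V, W has normal n = UV × UW = (17450, -3900, -1600) and equation n·P = 1746450.
Checking the remaining points: n·X = 1746450, n·Y = 1746450.
All equal 1746450, so all 5 points lie in one plane.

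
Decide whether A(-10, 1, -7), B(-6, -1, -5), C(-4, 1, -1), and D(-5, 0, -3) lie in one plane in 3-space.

Yes

The four points are coplanar iff the 3×3 determinant with rows AB, AC, AD is zero.
Rows: (4, -2, 2), (6, 0, 6), (5, -1, 4).
Expanding along the first row: (4)(6) − (-2)(-6) + (2)(-6) = 0.
Zero determinant ⇒ coplanar.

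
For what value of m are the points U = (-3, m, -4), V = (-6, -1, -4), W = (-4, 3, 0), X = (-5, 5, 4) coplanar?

1

The points are coplanar iff UV · (UW × UX) = 0.
Expanding, this is linear in m: (12)m + (-12) = 0.
So m = 1.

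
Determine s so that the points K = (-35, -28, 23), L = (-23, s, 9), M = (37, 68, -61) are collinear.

Direction KM = (72, 96, -84). From the x-coordinate of L, the parameter along the line is τ = (-23 − (-35))/72 = 1/6.
Then s = (-28) + 1/6·(96) = -12.

-12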